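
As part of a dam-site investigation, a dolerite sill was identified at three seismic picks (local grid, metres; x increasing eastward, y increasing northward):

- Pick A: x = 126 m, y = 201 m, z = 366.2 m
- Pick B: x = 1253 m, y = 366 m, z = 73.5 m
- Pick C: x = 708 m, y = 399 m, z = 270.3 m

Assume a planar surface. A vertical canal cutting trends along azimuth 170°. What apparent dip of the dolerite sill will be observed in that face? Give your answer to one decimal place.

28.4°

Let the plane be z = a·x + b·y + c.
Pick B−Pick A: 1127a + 165b = −292.7;  Pick C−Pick A: 582a + 198b = −95.9.
Solving gives a = −0.33144, b = 0.48988.
Unit vector along 170° is (sin 170°, cos 170°) = (0.1736, -0.9848).
Slope in that direction = a·(0.1736) + b·(-0.9848) = −0.54000.
Apparent dip = arctan|0.54000| = 28.4° (true dip is 30.6°, so apparent ≤ true as expected).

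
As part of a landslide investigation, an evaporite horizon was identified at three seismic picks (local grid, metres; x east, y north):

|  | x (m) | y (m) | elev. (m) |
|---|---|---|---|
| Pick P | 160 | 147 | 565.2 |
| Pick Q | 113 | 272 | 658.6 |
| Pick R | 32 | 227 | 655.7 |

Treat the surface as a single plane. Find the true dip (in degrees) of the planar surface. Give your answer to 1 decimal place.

35.1°

Two edge vectors: Pick P→Pick Q = (-47, 125, 93.4), Pick P→Pick R = (-128, 80, 90.5).
Normal n = (Pick P→Pick Q) × (Pick P→Pick R) = (3840.5, -7701.7, 12240).
So ∂z/∂x = −n_x/n_z = −0.31377 and ∂z/∂y = −n_y/n_z = 0.62922.
Gradient magnitude |∇z| = √(a² + b²) = √(0.09845 + 0.39592) = 0.70312.
True dip = arctan(0.70312) = 35.1°, dipping toward SSE (azimuth ≈ 153°).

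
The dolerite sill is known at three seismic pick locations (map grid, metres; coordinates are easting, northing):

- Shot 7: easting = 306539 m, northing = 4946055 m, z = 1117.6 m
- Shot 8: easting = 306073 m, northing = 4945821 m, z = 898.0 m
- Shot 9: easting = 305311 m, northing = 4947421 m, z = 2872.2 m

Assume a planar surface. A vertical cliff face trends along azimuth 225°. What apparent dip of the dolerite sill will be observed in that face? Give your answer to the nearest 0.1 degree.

36.8°

Two edge vectors: Shot 7→Shot 8 = (-466, -234, -219.6), Shot 7→Shot 9 = (-1228, 1366, 1754.6).
Normal n = (Shot 7→Shot 8) × (Shot 7→Shot 9) = (-110602.8, 1087312.4, -923908).
So ∂z/∂easting = −n_x/n_z = −0.11971 and ∂z/∂northing = −n_y/n_z = 1.17686.
Unit vector along 225° is (sin 225°, cos 225°) = (-0.7071, -0.7071).
Slope in that direction = a·(-0.7071) + b·(-0.7071) = −0.74752.
Apparent dip = arctan|0.74752| = 36.8° (true dip is 49.8°, so apparent ≤ true as expected).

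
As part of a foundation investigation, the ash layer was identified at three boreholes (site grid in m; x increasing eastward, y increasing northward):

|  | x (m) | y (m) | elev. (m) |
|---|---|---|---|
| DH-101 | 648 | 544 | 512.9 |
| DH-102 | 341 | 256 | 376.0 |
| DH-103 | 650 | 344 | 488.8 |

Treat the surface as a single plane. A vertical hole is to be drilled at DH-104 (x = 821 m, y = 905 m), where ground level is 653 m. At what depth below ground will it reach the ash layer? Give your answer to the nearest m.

Two edge vectors: DH-101→DH-102 = (-307, -288, -136.9), DH-101→DH-103 = (2, -200, -24.1).
Normal n = (DH-101→DH-102) × (DH-101→DH-103) = (-20439.2, -7672.5, 61976).
So ∂z/∂x = −n_x/n_z = 0.32979 and ∂z/∂y = −n_y/n_z = 0.12380.
Intercept c from DH-101: 512.9 − 213.71 − 67.35 = 231.85.
At (821, 905): z_contact = 270.8 + 112.0 + 231.85 = 614.6 m.
Depth below ground = 653 − 614.6 = 38 m.

38 m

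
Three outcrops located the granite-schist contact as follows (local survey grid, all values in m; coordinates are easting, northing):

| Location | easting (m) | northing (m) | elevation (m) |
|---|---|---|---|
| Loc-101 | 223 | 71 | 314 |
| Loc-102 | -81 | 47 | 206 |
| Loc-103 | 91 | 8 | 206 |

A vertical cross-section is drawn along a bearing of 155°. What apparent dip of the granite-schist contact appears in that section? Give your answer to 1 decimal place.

43.3°

Two edge vectors: Loc-101→Loc-102 = (-304, -24, -108), Loc-101→Loc-103 = (-132, -63, -108).
Normal n = (Loc-101→Loc-102) × (Loc-101→Loc-103) = (-4212, -18576, 15984).
So ∂z/∂easting = −n_x/n_z = 0.26351 and ∂z/∂northing = −n_y/n_z = 1.16216.
Unit vector along 155° is (sin 155°, cos 155°) = (0.4226, -0.9063).
Slope in that direction = a·(0.4226) + b·(-0.9063) = −0.94191.
Apparent dip = arctan|0.94191| = 43.3° (true dip is 50.0°, so apparent ≤ true as expected).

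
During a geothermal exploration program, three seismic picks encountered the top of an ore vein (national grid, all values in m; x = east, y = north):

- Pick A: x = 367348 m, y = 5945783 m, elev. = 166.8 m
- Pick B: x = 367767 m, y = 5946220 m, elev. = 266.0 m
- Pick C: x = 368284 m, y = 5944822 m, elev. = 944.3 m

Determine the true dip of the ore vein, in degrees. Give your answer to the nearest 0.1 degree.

31.3°

Two edge vectors: Pick A→Pick B = (419, 437, 99.2), Pick A→Pick C = (936, -961, 777.5).
Normal n = (Pick A→Pick B) × (Pick A→Pick C) = (435098.7, -232921.3, -811691).
So ∂z/∂x = −n_x/n_z = 0.53604 and ∂z/∂y = −n_y/n_z = −0.28696.
Gradient magnitude |∇z| = √(a² + b²) = √(0.28734 + 0.08234) = 0.60802.
True dip = arctan(0.60802) = 31.3°, dipping toward WNW (azimuth ≈ 298°).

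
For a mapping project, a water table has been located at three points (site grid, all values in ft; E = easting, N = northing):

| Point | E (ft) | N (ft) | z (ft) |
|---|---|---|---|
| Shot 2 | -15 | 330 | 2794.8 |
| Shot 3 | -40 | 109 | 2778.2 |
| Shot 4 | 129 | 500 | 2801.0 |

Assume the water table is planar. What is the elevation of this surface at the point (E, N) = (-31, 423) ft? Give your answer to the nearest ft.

2803 ft

Let the plane be z = a·E + b·N + c.
Shot 3−Shot 2: −25a − 221b = −16.6;  Shot 4−Shot 2: 144a + 170b = 6.2.
Solving gives a = −0.05265, b = 0.08107.
Then c = 2794.8 − a·-15 − b·330 = 2767.26.
At (-31, 423): z = 1.6 + 34.3 + 2767.26 = 2803.2 ft.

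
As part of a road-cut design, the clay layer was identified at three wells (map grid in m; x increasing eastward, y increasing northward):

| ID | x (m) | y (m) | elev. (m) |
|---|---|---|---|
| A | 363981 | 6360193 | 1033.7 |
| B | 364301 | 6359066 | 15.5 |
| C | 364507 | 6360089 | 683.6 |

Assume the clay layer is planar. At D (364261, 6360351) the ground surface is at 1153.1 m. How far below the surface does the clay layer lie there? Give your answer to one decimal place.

Let the plane be z = a·x + b·y + c.
B−A: 320a − 1127b = −1018.2;  C−A: 526a − 104b = −350.1.
Solving gives a = −0.515922341, b = 0.756969699.
Then c = 1033.7 − a·363981 − b·6360193 = −4625653.75.
At (364261, 6360351): z_contact = −187930.39 + 4814592.98 − 4625653.75 = 1008.84 m.
Depth below ground = 1153.1 − 1008.84 = 144.3 m.

144.3 m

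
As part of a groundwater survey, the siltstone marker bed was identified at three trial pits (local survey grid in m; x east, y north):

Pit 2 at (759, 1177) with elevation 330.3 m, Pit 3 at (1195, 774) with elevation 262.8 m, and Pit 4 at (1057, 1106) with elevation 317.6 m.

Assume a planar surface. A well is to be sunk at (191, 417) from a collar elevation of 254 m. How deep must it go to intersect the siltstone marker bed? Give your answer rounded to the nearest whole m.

46 m

Let the plane be z = a·x + b·y + c.
Pit 3−Pit 2: 436a − 403b = −67.5;  Pit 4−Pit 2: 298a − 71b = −12.7.
Solving gives a = −0.00365, b = 0.16354.
Then c = 330.3 − a·759 − b·1177 = 140.58.
At (191, 417): z_contact = −0.7 + 68.2 + 140.58 = 208.1 m.
Depth below ground = 254 − 208.1 = 46 m.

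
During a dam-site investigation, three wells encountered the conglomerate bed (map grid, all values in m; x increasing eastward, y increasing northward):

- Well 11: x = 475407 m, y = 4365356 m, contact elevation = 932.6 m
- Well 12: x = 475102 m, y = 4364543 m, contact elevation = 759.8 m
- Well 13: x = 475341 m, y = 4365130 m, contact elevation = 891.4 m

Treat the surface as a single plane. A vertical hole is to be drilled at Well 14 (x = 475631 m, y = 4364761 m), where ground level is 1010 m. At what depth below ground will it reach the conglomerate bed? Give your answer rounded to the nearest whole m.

41 m

Two edge vectors: Well 11→Well 12 = (-305, -813, -172.8), Well 11→Well 13 = (-66, -226, -41.2).
Normal n = (Well 11→Well 12) × (Well 11→Well 13) = (-5557.2, -1161.2, 15272).
So ∂z/∂x = −n_x/n_z = 0.36388161 and ∂z/∂y = −n_y/n_z = 0.07603457.
Intercept c from Well 11: 932.6 − 172991.87 − 331917.98 = −503977.25.
At (475631, 4364761): z_contact = 173073.4 + 331872.7 − 503977.25 = 968.9 m.
Depth below ground = 1010 − 968.9 = 41 m.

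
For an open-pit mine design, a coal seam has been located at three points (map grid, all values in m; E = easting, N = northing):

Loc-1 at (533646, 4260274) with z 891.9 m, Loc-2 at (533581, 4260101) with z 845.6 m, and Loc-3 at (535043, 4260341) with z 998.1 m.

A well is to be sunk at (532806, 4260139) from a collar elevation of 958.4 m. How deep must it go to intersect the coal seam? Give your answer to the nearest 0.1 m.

Let the plane be z = a·E + b·N + c.
Loc-2−Loc-1: −65a − 173b = −46.3;  Loc-3−Loc-1: 1397a + 67b = 106.2.
Solving gives a = 0.064343983, b = 0.243454573.
Then c = 891.9 − a·533646 − b·4260274 = −1070628.20.
At (532806, 4260139): z_contact = 34282.86 + 1037150.32 − 1070628.20 = 804.98 m.
Depth below ground = 958.4 − 804.98 = 153.4 m.

153.4 m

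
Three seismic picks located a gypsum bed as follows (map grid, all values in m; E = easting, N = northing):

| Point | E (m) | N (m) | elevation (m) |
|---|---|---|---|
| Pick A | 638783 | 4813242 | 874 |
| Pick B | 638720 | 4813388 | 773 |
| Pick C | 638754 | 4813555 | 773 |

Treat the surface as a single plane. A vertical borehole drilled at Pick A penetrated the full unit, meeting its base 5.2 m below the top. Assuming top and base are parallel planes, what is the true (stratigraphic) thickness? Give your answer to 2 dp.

Let the plane be z = a·E + b·N + c.
Pick B−Pick A: −63a + 146b = −101;  Pick C−Pick A: −29a + 313b = −101.
Solving gives a = 1.08925, b = −0.22176.
|∇z| = √(a²+b²) = 1.11159, so dip δ = arctan(1.11159) = 48.03°.
True thickness = vertical thickness × cos δ = 5.2 × cos 48.03° = 3.48 m.

3.48 m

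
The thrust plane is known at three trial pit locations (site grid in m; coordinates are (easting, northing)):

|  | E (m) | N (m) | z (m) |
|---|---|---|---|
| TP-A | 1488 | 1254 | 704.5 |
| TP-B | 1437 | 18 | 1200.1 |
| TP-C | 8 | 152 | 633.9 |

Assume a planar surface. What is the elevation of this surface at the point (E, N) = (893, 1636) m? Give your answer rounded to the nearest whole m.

Two edge vectors: TP-A→TP-B = (-51, -1236, 495.6), TP-A→TP-C = (-1480, -1102, -70.6).
Normal n = (TP-A→TP-B) × (TP-A→TP-C) = (633412.8, -737088.6, -1773078).
So ∂z/∂E = −n_x/n_z = 0.35724 and ∂z/∂N = −n_y/n_z = −0.41571.
Intercept c from TP-A: 704.5 − 531.57 + 521.30 = 694.23.
At (893, 1636): z = 319.0 − 680.1 + 694.23 = 333.1 m.

333 m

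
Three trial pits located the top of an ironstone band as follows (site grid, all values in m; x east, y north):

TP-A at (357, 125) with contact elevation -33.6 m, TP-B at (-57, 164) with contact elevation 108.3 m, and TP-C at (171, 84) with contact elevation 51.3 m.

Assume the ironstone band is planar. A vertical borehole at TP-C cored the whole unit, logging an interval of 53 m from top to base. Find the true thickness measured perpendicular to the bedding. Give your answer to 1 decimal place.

47.0 m

Let the plane be z = a·x + b·y + c.
TP-B−TP-A: −414a + 39b = 141.9;  TP-C−TP-A: −186a − 41b = 84.9.
Solving gives a = −0.37680, b = −0.36137.
|∇z| = √(a²+b²) = 0.52207, so dip δ = arctan(0.52207) = 27.57°.
True thickness = vertical thickness × cos δ = 53 × cos 27.57° = 47.0 m.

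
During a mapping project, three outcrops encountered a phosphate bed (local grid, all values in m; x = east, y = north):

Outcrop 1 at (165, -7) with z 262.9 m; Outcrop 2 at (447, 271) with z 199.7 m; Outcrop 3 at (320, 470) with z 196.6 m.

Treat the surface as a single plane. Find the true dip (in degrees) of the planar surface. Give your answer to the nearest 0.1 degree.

Let the plane be z = a·x + b·y + c.
Outcrop 2−Outcrop 1: 282a + 278b = −63.2;  Outcrop 3−Outcrop 1: 155a + 477b = −66.3.
Solving gives a = −0.12814, b = −0.09736.
Gradient magnitude |∇z| = √(a² + b²) = √(0.01642 + 0.00948) = 0.16093.
True dip = arctan(0.16093) = 9.1°, dipping toward NE (azimuth ≈ 053°).

9.1°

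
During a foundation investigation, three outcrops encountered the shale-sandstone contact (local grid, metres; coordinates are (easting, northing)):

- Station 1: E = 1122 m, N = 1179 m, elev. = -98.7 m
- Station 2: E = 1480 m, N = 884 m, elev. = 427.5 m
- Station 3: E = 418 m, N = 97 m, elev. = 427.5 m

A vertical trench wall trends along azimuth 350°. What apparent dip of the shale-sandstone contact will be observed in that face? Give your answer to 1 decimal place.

46.3°

Let the plane be z = a·E + b·N + c.
Station 2−Station 1: 358a − 295b = 526.2;  Station 3−Station 1: −704a − 1082b = 526.2.
Solving gives a = 0.69596, b = −0.93914.
Unit vector along 350° is (sin 350°, cos 350°) = (-0.1736, 0.9848).
Slope in that direction = a·(-0.1736) + b·(0.9848) = −1.04573.
Apparent dip = arctan|1.04573| = 46.3° (true dip is 49.5°, so apparent ≤ true as expected).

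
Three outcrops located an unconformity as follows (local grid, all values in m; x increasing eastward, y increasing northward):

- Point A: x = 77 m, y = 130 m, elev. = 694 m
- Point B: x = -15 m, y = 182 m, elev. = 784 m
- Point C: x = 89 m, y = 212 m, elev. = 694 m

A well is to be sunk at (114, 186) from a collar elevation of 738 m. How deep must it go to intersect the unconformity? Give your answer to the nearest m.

Let the plane be z = a·x + b·y + c.
Point B−Point A: −92a + 52b = 90;  Point C−Point A: 12a + 82b = 0.
Solving gives a = −0.90353, b = 0.13222.
Then c = 694 − a·77 − b·130 = 746.38.
At (114, 186): z_contact = −103.0 + 24.6 + 746.38 = 668.0 m.
Depth below ground = 738 − 668.0 = 70 m.

70 m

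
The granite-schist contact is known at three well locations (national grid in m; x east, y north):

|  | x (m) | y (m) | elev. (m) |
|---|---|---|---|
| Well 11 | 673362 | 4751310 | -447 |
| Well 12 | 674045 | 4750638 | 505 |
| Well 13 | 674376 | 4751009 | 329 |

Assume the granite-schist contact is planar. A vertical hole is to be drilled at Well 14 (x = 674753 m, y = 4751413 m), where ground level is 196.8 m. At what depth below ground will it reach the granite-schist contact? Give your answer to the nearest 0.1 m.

51.3 m

Two edge vectors: Well 11→Well 12 = (683, -672, 952), Well 11→Well 13 = (1014, -301, 776).
Normal n = (Well 11→Well 12) × (Well 11→Well 13) = (-234920, 435320, 475825).
So ∂z/∂x = −n_x/n_z = 0.493710923 and ∂z/∂y = −n_y/n_z = −0.914874166.
Intercept c from Well 11: -447 − 332446.17 + 4346850.77 = 4013957.60.
At (674753, 4751413): z_contact = 333132.93 − 4346945.01 + 4013957.60 = 145.52 m.
Depth below ground = 196.8 − 145.52 = 51.3 m.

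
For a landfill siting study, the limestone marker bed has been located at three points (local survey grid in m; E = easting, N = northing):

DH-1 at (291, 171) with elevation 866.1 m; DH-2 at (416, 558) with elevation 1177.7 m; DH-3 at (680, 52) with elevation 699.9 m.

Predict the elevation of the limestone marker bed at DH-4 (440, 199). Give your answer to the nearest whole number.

Let the plane be z = a·E + b·N + c.
DH-2−DH-1: 125a + 387b = 311.6;  DH-3−DH-1: 389a − 119b = −166.2.
Solving gives a = −0.16467, b = 0.85836.
Then c = 866.1 − a·291 − b·171 = 767.24.
At (440, 199): z = −72.5 + 170.8 + 767.24 = 865.6 m.

866 m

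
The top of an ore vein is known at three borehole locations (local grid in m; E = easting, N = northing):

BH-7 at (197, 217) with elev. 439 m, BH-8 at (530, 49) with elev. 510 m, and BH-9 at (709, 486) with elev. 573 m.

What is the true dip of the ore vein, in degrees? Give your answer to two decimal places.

13.58°

Two edge vectors: BH-7→BH-8 = (333, -168, 71), BH-7→BH-9 = (512, 269, 134).
Normal n = (BH-7→BH-8) × (BH-7→BH-9) = (-41611, -8270, 175593).
So ∂z/∂E = −n_x/n_z = 0.23697 and ∂z/∂N = −n_y/n_z = 0.04710.
Gradient magnitude |∇z| = √(a² + b²) = √(0.05616 + 0.00222) = 0.24161.
True dip = arctan(0.24161) = 13.58°, dipping toward W (azimuth ≈ 259°).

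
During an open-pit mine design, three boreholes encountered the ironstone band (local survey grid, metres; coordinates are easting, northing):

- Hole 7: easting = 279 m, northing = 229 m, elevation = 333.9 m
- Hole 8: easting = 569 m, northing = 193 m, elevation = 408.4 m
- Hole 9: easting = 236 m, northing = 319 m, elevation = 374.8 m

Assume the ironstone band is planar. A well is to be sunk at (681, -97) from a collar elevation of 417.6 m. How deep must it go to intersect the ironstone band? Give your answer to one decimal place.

149.8 m

Let the plane be z = a·easting + b·northing + c.
Hole 8−Hole 7: 290a − 36b = 74.5;  Hole 9−Hole 7: −43a + 90b = 40.9.
Solving gives a = 0.33306, b = 0.61358.
Then c = 333.9 − a·279 − b·229 = 100.47.
At (681, -97): z_contact = 226.82 − 59.52 + 100.47 = 267.77 m.
Depth below ground = 417.6 − 267.77 = 149.8 m.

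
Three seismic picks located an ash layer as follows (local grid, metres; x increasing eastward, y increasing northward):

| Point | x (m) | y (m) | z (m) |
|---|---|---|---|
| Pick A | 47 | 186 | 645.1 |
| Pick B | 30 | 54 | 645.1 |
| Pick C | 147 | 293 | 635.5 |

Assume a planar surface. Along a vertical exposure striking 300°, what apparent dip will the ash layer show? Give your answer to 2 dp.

5.91°

Let the plane be z = a·x + b·y + c.
Pick B−Pick A: −17a − 132b = 0;  Pick C−Pick A: 100a + 107b = −9.6.
Solving gives a = −0.11134, b = 0.01434.
Unit vector along 300° is (sin 300°, cos 300°) = (-0.8660, 0.5000).
Slope in that direction = a·(-0.8660) + b·(0.5000) = 0.10360.
Apparent dip = arctan|0.10360| = 5.91° (true dip is 6.4°, so apparent ≤ true as expected).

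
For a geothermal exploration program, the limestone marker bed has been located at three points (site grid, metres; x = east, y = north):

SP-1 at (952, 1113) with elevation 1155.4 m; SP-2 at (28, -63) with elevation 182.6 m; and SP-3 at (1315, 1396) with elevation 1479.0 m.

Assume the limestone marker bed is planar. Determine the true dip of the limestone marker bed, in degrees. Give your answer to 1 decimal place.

Let the plane be z = a·x + b·y + c.
SP-2−SP-1: −924a − 1176b = −972.8;  SP-3−SP-1: 363a + 283b = 323.6.
Solving gives a = 0.63636, b = 0.32721.
Gradient magnitude |∇z| = √(a² + b²) = √(0.40495 + 0.10707) = 0.71556.
True dip = arctan(0.71556) = 35.6°, dipping toward WSW (azimuth ≈ 243°).

35.6°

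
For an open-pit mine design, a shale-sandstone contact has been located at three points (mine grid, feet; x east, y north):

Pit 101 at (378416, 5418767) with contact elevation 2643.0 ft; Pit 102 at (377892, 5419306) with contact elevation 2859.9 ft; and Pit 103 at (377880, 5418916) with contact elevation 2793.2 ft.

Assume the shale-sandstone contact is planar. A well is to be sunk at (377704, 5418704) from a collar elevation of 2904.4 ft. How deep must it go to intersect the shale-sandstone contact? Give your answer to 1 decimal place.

108.4 ft

Let the plane be z = a·x + b·y + c.
Pit 102−Pit 101: −524a + 539b = 216.9;  Pit 103−Pit 101: −536a + 149b = 150.2.
Solving gives a = −0.230707970, b = 0.178124348.
Then c = 2643 − a·378416 − b·5418767 = −875267.75.
At (377704, 5418704): z_contact = −87139.32 + 965203.12 − 875267.75 = 2796.04 ft.
Depth below ground = 2904.4 − 2796.04 = 108.4 ft.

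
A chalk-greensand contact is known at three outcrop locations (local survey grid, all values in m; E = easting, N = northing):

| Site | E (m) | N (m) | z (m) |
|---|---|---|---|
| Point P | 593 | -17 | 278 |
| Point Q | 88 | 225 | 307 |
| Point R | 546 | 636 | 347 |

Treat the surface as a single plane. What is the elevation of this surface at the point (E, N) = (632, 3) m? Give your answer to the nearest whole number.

Two edge vectors: Point P→Point Q = (-505, 242, 29), Point P→Point R = (-47, 653, 69).
Normal n = (Point P→Point Q) × (Point P→Point R) = (-2239, 33482, -318391).
So ∂z/∂E = −n_x/n_z = −0.00703 and ∂z/∂N = −n_y/n_z = 0.10516.
Intercept c from Point P: 278 + 4.17 + 1.79 = 283.96.
At (632, 3): z = −4.4 + 0.3 + 283.96 = 279.8 m.

280 m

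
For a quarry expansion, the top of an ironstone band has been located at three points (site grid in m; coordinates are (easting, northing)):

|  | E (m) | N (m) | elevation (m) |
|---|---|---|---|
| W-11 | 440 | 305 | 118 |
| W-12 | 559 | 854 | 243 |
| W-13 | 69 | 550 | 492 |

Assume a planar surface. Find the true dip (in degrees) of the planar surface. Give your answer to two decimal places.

40.22°

Let the plane be z = a·E + b·N + c.
W-12−W-11: 119a + 549b = 125;  W-13−W-11: −371a + 245b = 374.
Solving gives a = −0.75032, b = 0.39033.
Gradient magnitude |∇z| = √(a² + b²) = √(0.56299 + 0.15235) = 0.84578.
True dip = arctan(0.84578) = 40.22°, dipping toward ESE (azimuth ≈ 117°).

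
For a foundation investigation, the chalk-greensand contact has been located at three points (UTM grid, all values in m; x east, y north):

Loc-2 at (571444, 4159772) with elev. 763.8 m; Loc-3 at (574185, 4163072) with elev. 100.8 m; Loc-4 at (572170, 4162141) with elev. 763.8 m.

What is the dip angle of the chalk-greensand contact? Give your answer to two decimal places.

Let the plane be z = a·x + b·y + c.
Loc-3−Loc-2: 2741a + 3300b = −663;  Loc-4−Loc-2: 726a + 2369b = 0.
Solving gives a = −0.38331, b = 0.11747.
Gradient magnitude |∇z| = √(a² + b²) = √(0.14692 + 0.01380) = 0.40090.
True dip = arctan(0.40090) = 21.85°, dipping toward ESE (azimuth ≈ 107°).

21.85°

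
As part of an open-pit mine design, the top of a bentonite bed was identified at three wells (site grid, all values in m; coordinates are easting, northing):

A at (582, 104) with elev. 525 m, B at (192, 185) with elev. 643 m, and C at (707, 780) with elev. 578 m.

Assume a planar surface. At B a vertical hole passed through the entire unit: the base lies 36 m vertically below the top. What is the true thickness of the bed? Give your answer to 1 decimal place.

34.4 m

Let the plane be z = a·easting + b·northing + c.
B−A: −390a + 81b = 118;  C−A: 125a + 676b = 53.
Solving gives a = −0.27569, b = 0.12938.
|∇z| = √(a²+b²) = 0.30454, so dip δ = arctan(0.30454) = 16.94°.
True thickness = vertical thickness × cos δ = 36 × cos 16.94° = 34.4 m.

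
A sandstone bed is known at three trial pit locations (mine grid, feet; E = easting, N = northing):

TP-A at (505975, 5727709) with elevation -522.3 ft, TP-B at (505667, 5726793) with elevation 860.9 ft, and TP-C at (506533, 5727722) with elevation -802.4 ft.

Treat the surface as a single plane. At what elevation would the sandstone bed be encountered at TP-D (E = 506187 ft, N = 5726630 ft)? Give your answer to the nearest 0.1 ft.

Two edge vectors: TP-A→TP-B = (-308, -916, 1383.2), TP-A→TP-C = (558, 13, -280.1).
Normal n = (TP-A→TP-B) × (TP-A→TP-C) = (238590, 685554.8, 507124).
So ∂z/∂E = −n_x/n_z = −0.470476649 and ∂z/∂N = −n_y/n_z = −1.351848463.
Intercept c from TP-A: -522.3 + 238049.42 + 7742994.61 = 7980521.73.
At (506187, 5726630): z = −238149.2 − 7741536.0 + 7980521.73 = 836.6 ft.

836.6 ft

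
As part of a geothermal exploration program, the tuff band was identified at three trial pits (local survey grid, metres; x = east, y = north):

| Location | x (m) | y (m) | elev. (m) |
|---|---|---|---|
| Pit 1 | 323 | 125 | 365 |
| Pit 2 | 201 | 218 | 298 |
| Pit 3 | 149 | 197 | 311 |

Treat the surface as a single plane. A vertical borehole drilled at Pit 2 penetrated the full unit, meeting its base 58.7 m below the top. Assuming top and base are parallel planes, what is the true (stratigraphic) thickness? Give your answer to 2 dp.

Let the plane be z = a·x + b·y + c.
Pit 2−Pit 1: −122a + 93b = −67;  Pit 3−Pit 1: −174a + 72b = −54.
Solving gives a = 0.02676, b = −0.68532.
|∇z| = √(a²+b²) = 0.68584, so dip δ = arctan(0.68584) = 34.44°.
True thickness = vertical thickness × cos δ = 58.7 × cos 34.44° = 48.41 m.

48.41 m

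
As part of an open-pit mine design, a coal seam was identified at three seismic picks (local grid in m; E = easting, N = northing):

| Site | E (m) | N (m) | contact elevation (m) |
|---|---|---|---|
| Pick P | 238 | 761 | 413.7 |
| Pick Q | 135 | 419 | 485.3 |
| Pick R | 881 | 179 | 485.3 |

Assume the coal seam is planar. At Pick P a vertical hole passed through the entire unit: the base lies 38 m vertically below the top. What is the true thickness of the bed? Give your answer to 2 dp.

37.26 m

Let the plane be z = a·E + b·N + c.
Pick Q−Pick P: −103a − 342b = 71.6;  Pick R−Pick P: 643a − 582b = 71.6.
Solving gives a = −0.06140, b = −0.19086.
|∇z| = √(a²+b²) = 0.20050, so dip δ = arctan(0.20050) = 11.34°.
True thickness = vertical thickness × cos δ = 38 × cos 11.34° = 37.26 m.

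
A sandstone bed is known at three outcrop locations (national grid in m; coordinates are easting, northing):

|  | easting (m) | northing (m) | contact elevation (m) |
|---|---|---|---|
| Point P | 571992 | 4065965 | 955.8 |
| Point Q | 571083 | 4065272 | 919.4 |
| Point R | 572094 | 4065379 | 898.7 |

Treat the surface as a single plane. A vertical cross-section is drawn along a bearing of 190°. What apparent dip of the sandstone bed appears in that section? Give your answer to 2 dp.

Two edge vectors: Point P→Point Q = (-909, -693, -36.4), Point P→Point R = (102, -586, -57.1).
Normal n = (Point P→Point Q) × (Point P→Point R) = (18239.9, -55616.7, 603360).
So ∂z/∂easting = −n_x/n_z = −0.03023 and ∂z/∂northing = −n_y/n_z = 0.09218.
Unit vector along 190° is (sin 190°, cos 190°) = (-0.1736, -0.9848).
Slope in that direction = a·(-0.1736) + b·(-0.9848) = −0.08553.
Apparent dip = arctan|0.08553| = 4.89° (true dip is 5.5°, so apparent ≤ true as expected).

4.89°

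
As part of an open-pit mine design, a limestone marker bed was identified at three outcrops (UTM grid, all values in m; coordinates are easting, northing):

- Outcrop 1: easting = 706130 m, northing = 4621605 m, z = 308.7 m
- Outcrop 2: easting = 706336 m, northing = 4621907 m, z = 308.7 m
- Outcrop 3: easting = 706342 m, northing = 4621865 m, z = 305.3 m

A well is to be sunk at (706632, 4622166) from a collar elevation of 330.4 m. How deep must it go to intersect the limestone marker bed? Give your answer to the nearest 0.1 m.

Two edge vectors: Outcrop 1→Outcrop 2 = (206, 302, 0), Outcrop 1→Outcrop 3 = (212, 260, -3.4).
Normal n = (Outcrop 1→Outcrop 2) × (Outcrop 1→Outcrop 3) = (-1026.8, 700.4, -10464).
So ∂z/∂easting = −n_x/n_z = −0.098126911 and ∂z/∂northing = −n_y/n_z = 0.066934251.
Intercept c from Outcrop 1: 308.7 + 69290.36 − 309343.67 = −239744.61.
At (706632, 4622166): z_contact = −69339.62 + 309381.22 − 239744.61 = 296.99 m.
Depth below ground = 330.4 − 296.99 = 33.4 m.

33.4 m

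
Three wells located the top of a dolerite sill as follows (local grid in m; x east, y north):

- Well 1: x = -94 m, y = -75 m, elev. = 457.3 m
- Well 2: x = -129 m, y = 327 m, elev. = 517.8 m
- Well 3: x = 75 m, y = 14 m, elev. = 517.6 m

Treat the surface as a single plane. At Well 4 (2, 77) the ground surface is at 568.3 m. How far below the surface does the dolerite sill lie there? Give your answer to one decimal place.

Two edge vectors: Well 1→Well 2 = (-35, 402, 60.5), Well 1→Well 3 = (169, 89, 60.3).
Normal n = (Well 1→Well 2) × (Well 1→Well 3) = (18856.1, 12335, -71053).
So ∂z/∂x = −n_x/n_z = 0.26538 and ∂z/∂y = −n_y/n_z = 0.17360.
Intercept c from Well 1: 457.3 + 24.95 + 13.02 = 495.27.
At (2, 77): z_contact = 0.53 + 13.37 + 495.27 = 509.16 m.
Depth below ground = 568.3 − 509.16 = 59.1 m.

59.1 m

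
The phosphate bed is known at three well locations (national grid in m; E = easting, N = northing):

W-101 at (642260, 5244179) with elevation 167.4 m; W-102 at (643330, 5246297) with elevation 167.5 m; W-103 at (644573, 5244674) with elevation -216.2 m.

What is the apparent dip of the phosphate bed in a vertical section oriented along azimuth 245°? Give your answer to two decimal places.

7.34°

Two edge vectors: W-101→W-102 = (1070, 2118, 0.1), W-101→W-103 = (2313, 495, -383.6).
Normal n = (W-101→W-102) × (W-101→W-103) = (-812514.3, 410683.3, -4369284).
So ∂z/∂E = −n_x/n_z = −0.18596 and ∂z/∂N = −n_y/n_z = 0.09399.
Unit vector along 245° is (sin 245°, cos 245°) = (-0.9063, -0.4226).
Slope in that direction = a·(-0.9063) + b·(-0.4226) = 0.12881.
Apparent dip = arctan|0.12881| = 7.34° (true dip is 11.8°, so apparent ≤ true as expected).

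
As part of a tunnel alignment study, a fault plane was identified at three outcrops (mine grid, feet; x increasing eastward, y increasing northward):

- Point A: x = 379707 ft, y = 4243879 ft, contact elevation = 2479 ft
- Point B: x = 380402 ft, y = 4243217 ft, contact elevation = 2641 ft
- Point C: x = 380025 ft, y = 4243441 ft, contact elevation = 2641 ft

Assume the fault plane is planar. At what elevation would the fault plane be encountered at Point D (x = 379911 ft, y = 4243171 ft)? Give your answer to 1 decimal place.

Two edge vectors: Point A→Point B = (695, -662, 162), Point A→Point C = (318, -438, 162).
Normal n = (Point A→Point B) × (Point A→Point C) = (-36288, -61074, -93894).
So ∂z/∂x = −n_x/n_z = −0.386478369 and ∂z/∂y = −n_y/n_z = −0.650456898.
Intercept c from Point A: 2479 + 146748.54 + 2760460.37 = 2909687.91.
At (379911, 4243171): z = −146827.4 − 2759999.8 + 2909687.91 = 2860.7 ft.

2860.7 ft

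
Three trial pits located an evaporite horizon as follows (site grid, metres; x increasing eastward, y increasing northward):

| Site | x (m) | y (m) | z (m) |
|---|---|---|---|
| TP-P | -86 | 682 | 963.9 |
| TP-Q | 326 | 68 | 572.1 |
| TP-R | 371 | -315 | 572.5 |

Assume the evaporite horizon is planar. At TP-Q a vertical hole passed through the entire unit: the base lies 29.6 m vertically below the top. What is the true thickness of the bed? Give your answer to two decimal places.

Two edge vectors: TP-P→TP-Q = (412, -614, -391.8), TP-P→TP-R = (457, -997, -391.4).
Normal n = (TP-P→TP-Q) × (TP-P→TP-R) = (-150305, -17795.8, -130166).
So ∂z/∂x = −n_x/n_z = −1.15472 and ∂z/∂y = −n_y/n_z = −0.13672.
|∇z| = √(a²+b²) = 1.16278, so dip δ = arctan(1.16278) = 49.30°.
True thickness = vertical thickness × cos δ = 29.6 × cos 49.30° = 19.30 m.

19.30 m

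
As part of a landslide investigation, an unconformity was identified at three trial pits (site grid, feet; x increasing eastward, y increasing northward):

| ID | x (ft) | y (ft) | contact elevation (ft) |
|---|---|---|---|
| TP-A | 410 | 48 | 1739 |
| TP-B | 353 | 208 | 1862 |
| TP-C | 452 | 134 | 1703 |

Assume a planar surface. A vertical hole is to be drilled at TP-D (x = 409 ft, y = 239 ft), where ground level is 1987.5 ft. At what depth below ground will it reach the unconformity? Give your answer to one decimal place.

Two edge vectors: TP-A→TP-B = (-57, 160, 123), TP-A→TP-C = (42, 86, -36).
Normal n = (TP-A→TP-B) × (TP-A→TP-C) = (-16338, 3114, -11622).
So ∂z/∂x = −n_x/n_z = −1.40578 and ∂z/∂y = −n_y/n_z = 0.26794.
Intercept c from TP-A: 1739 + 576.37 − 12.86 = 2302.51.
At (409, 239): z_contact = −574.96 + 64.04 + 2302.51 = 1791.58 ft.
Depth below ground = 1987.5 − 1791.58 = 195.9 ft.

195.9 ft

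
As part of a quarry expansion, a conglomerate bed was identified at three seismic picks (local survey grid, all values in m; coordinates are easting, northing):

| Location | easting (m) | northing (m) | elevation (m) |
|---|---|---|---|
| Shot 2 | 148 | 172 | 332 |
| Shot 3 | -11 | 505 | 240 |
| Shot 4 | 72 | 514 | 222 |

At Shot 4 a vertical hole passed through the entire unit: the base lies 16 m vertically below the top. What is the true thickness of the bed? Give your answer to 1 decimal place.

Two edge vectors: Shot 2→Shot 3 = (-159, 333, -92), Shot 2→Shot 4 = (-76, 342, -110).
Normal n = (Shot 2→Shot 3) × (Shot 2→Shot 4) = (-5166, -10498, -29070).
So ∂z/∂easting = −n_x/n_z = −0.17771 and ∂z/∂northing = −n_y/n_z = −0.36113.
|∇z| = √(a²+b²) = 0.40248, so dip δ = arctan(0.40248) = 21.92°.
True thickness = vertical thickness × cos δ = 16 × cos 21.92° = 14.8 m.

14.8 m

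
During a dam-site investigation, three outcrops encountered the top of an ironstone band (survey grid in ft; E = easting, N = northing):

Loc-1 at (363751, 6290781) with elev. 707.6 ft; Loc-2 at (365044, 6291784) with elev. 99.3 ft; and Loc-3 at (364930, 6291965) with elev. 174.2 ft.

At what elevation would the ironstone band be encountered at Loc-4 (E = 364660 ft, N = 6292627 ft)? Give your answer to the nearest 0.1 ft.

370.0 ft

Two edge vectors: Loc-1→Loc-2 = (1293, 1003, -608.3), Loc-1→Loc-3 = (1179, 1184, -533.4).
Normal n = (Loc-1→Loc-2) × (Loc-1→Loc-3) = (185227, -27499.5, 348375).
So ∂z/∂E = −n_x/n_z = −0.531688554 and ∂z/∂N = −n_y/n_z = 0.078936491.
Intercept c from Loc-1: 707.6 + 193402.24 − 496572.18 = −302462.33.
At (364660, 6292627): z = −193885.5 + 496717.9 − 302462.33 = 370.0 ft.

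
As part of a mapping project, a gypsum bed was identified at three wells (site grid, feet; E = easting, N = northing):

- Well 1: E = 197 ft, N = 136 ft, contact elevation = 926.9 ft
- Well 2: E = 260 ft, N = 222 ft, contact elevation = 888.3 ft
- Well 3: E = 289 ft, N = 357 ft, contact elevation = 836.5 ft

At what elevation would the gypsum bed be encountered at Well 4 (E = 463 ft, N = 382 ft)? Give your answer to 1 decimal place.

Two edge vectors: Well 1→Well 2 = (63, 86, -38.6), Well 1→Well 3 = (92, 221, -90.4).
Normal n = (Well 1→Well 2) × (Well 1→Well 3) = (756.2, 2144, 6011).
So ∂z/∂E = −n_x/n_z = −0.12580 and ∂z/∂N = −n_y/n_z = −0.35668.
Intercept c from Well 1: 926.9 + 24.78 + 48.51 = 1000.19.
At (463, 382): z = −58.2 − 136.3 + 1000.19 = 805.7 ft.

805.7 ft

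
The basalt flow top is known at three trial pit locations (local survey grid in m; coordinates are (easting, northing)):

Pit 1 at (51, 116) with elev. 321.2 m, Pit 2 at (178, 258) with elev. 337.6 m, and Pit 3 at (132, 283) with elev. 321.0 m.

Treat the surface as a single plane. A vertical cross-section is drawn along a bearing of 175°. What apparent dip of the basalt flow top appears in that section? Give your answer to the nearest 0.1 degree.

Two edge vectors: Pit 1→Pit 2 = (127, 142, 16.4), Pit 1→Pit 3 = (81, 167, -0.2).
Normal n = (Pit 1→Pit 2) × (Pit 1→Pit 3) = (-2767.2, 1353.8, 9707).
So ∂z/∂E = −n_x/n_z = 0.28507 and ∂z/∂N = −n_y/n_z = −0.13947.
Unit vector along 175° is (sin 175°, cos 175°) = (0.0872, -0.9962).
Slope in that direction = a·(0.0872) + b·(-0.9962) = 0.16378.
Apparent dip = arctan|0.16378| = 9.3° (true dip is 17.6°, so apparent ≤ true as expected).

9.3°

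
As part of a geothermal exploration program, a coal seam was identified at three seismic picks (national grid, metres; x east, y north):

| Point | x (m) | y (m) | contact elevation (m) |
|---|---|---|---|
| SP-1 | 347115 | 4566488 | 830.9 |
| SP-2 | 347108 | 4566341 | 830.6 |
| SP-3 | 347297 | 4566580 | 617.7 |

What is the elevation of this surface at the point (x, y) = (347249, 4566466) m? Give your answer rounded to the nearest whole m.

Let the plane be z = a·x + b·y + c.
SP-2−SP-1: −7a − 147b = −0.3;  SP-3−SP-1: 182a + 92b = −213.2.
Solving gives a = −1.20137878, b = 0.05924933.
Then c = 830.9 − a·347115 − b·4566488 = 147286.14.
At (347249, 4566466): z = −417177.6 + 270560.0 + 147286.14 = 668.6 m.

669 m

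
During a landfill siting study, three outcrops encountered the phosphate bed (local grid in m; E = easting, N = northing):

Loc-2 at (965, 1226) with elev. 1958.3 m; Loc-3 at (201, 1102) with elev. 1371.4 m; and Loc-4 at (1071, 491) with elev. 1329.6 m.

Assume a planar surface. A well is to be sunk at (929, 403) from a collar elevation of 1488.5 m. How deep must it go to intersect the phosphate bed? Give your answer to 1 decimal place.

329.3 m

Let the plane be z = a·E + b·N + c.
Loc-3−Loc-2: −764a − 124b = −586.9;  Loc-4−Loc-2: 106a − 735b = −628.7.
Solving gives a = 0.614969, b = 0.944064.
Then c = 1958.3 − a·965 − b·1226 = 207.43.
At (929, 403): z_contact = 571.31 + 380.46 + 207.43 = 1159.20 m.
Depth below ground = 1488.5 − 1159.20 = 329.3 m.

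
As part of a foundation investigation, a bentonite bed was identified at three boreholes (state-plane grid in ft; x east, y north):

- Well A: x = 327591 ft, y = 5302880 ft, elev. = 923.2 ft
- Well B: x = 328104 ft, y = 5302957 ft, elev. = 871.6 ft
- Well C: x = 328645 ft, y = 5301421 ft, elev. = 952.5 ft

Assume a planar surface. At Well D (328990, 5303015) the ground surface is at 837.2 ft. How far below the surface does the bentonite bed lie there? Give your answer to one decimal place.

Two edge vectors: Well A→Well B = (513, 77, -51.6), Well A→Well C = (1054, -1459, 29.3).
Normal n = (Well A→Well B) × (Well A→Well C) = (-73028.3, -69417.3, -829625).
So ∂z/∂x = −n_x/n_z = −0.088025674 and ∂z/∂y = −n_y/n_z = −0.083673105.
Intercept c from Well A: 923.2 + 28836.42 + 443708.44 = 473468.06.
At (328990, 5303015): z_contact = −28959.57 − 443719.73 + 473468.06 = 788.76 ft.
Depth below ground = 837.2 − 788.76 = 48.4 ft.

48.4 ft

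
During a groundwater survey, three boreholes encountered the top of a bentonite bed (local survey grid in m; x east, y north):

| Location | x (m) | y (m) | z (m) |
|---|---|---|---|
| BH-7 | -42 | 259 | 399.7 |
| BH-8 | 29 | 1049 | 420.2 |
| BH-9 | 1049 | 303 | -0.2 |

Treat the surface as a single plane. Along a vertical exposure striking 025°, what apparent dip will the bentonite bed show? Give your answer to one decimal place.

Let the plane be z = a·x + b·y + c.
BH-8−BH-7: 71a + 790b = 20.5;  BH-9−BH-7: 1091a + 44b = −399.9.
Solving gives a = −0.36893, b = 0.05911.
Unit vector along 025° is (sin 25°, cos 25°) = (0.4226, 0.9063).
Slope in that direction = a·(0.4226) + b·(0.9063) = −0.10235.
Apparent dip = arctan|0.10235| = 5.8° (true dip is 20.5°, so apparent ≤ true as expected).

5.8°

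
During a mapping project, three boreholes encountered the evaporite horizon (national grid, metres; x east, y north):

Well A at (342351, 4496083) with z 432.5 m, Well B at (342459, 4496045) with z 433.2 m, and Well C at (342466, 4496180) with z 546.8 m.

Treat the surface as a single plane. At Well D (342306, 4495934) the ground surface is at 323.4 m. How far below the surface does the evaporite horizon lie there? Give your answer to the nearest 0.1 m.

27.4 m

Two edge vectors: Well A→Well B = (108, -38, 0.7), Well A→Well C = (115, 97, 114.3).
Normal n = (Well A→Well B) × (Well A→Well C) = (-4411.3, -12263.9, 14846).
So ∂z/∂x = −n_x/n_z = 0.297137276 and ∂z/∂y = −n_y/n_z = 0.826074363.
Intercept c from Well A: 432.5 − 101725.24 − 3714098.90 = −3815391.65.
At (342306, 4495934): z_contact = 101711.87 + 3713975.82 − 3815391.65 = 296.04 m.
Depth below ground = 323.4 − 296.04 = 27.4 m.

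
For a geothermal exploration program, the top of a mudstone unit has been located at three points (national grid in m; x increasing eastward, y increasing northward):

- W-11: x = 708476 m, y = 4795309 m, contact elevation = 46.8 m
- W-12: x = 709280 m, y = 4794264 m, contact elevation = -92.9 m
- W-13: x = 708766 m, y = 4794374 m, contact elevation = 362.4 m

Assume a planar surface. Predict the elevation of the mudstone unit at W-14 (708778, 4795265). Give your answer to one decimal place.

Two edge vectors: W-11→W-12 = (804, -1045, -139.7), W-11→W-13 = (290, -935, 315.6).
Normal n = (W-11→W-12) × (W-11→W-13) = (-460421.5, -294255.4, -448690).
So ∂z/∂x = −n_x/n_z = −1.026146114 and ∂z/∂y = −n_y/n_z = −0.655810025.
Intercept c from W-11: 46.8 + 726999.89 + 3144811.71 = 3871858.41.
At (708778, 4795265): z = −727309.8 − 3144782.9 + 3871858.41 = -234.2 m.

-234.2 m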